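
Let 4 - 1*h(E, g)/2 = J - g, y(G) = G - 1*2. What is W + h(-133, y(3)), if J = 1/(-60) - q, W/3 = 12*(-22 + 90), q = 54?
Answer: 76981/30 ≈ 2566.0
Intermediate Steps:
W = 2448 (W = 3*(12*(-22 + 90)) = 3*(12*68) = 3*816 = 2448)
J = -3241/60 (J = 1/(-60) - 1*54 = -1/60 - 54 = -3241/60 ≈ -54.017)
y(G) = -2 + G (y(G) = G - 2 = -2 + G)
h(E, g) = 3481/30 + 2*g (h(E, g) = 8 - 2*(-3241/60 - g) = 8 + (3241/30 + 2*g) = 3481/30 + 2*g)
W + h(-133, y(3)) = 2448 + (3481/30 + 2*(-2 + 3)) = 2448 + (3481/30 + 2*1) = 2448 + (3481/30 + 2) = 2448 + 3541/30 = 76981/30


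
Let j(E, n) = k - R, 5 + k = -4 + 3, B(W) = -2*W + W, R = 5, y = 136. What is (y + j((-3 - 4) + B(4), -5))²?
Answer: 15625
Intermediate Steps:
B(W) = -W
k = -6 (k = -5 + (-4 + 3) = -5 - 1 = -6)
j(E, n) = -11 (j(E, n) = -6 - 1*5 = -6 - 5 = -11)
(y + j((-3 - 4) + B(4), -5))² = (136 - 11)² = 125² = 15625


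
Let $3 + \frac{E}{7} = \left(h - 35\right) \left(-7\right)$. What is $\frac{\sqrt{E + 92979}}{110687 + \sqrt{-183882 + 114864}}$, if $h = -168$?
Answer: $\frac{110687 \sqrt{102905}}{12251680987} - \frac{i \sqrt{7102297290}}{12251680987} \approx 0.0028981 - 6.8787 \cdot 10^{-6} i$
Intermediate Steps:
$E = 9926$ ($E = -21 + 7 \left(-168 - 35\right) \left(-7\right) = -21 + 7 \left(\left(-203\right) \left(-7\right)\right) = -21 + 7 \cdot 1421 = -21 + 9947 = 9926$)
$\frac{\sqrt{E + 92979}}{110687 + \sqrt{-183882 + 114864}} = \frac{\sqrt{9926 + 92979}}{110687 + \sqrt{-183882 + 114864}} = \frac{\sqrt{102905}}{110687 + \sqrt{-69018}} = \frac{\sqrt{102905}}{110687 + i \sqrt{69018}}$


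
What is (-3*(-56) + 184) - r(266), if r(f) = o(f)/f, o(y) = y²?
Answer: 86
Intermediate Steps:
r(f) = f (r(f) = f²/f = f)
(-3*(-56) + 184) - r(266) = (-3*(-56) + 184) - 1*266 = (168 + 184) - 266 = 352 - 266 = 86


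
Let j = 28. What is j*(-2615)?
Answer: -73220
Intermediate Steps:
j*(-2615) = 28*(-2615) = -73220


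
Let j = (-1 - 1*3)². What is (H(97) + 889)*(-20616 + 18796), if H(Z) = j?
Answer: -1647100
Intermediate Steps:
j = 16 (j = (-1 - 3)² = (-4)² = 16)
H(Z) = 16
(H(97) + 889)*(-20616 + 18796) = (16 + 889)*(-20616 + 18796) = 905*(-1820) = -1647100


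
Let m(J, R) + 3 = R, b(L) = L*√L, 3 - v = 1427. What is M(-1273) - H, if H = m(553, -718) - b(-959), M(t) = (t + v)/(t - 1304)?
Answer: 620238/859 - 959*I*√959 ≈ 722.05 - 29698.0*I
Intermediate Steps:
v = -1424 (v = 3 - 1*1427 = 3 - 1427 = -1424)
b(L) = L^(3/2)
m(J, R) = -3 + R
M(t) = (-1424 + t)/(-1304 + t) (M(t) = (t - 1424)/(t - 1304) = (-1424 + t)/(-1304 + t))
H = -721 + 959*I*√959 (H = (-3 - 718) - (-959)^(3/2) = -721 - (-959)*I*√959 = -721 + 959*I*√959 ≈ -721.0 + 29698.0*I)
M(-1273) - H = (-1424 - 1273)/(-1304 - 1273) - (-721 + 959*I*√959) = -2697/(-2577) + (721 - 959*I*√959) = -1/2577*(-2697) + (721 - 959*I*√959) = 899/859 + (721 - 959*I*√959) = 620238/859 - 959*I*√959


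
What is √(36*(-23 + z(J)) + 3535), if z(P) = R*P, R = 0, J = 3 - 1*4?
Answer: √2707 ≈ 52.029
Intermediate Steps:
J = -1 (J = 3 - 4 = -1)
z(P) = 0 (z(P) = 0*P = 0)
√(36*(-23 + z(J)) + 3535) = √(36*(-23 + 0) + 3535) = √(36*(-23) + 3535) = √(-828 + 3535) = √2707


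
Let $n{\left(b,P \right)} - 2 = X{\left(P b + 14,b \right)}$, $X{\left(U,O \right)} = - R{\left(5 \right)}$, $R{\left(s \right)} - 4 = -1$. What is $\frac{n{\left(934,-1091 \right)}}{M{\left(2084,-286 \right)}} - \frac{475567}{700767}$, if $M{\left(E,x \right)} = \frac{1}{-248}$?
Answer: $\frac{173314649}{700767} \approx 247.32$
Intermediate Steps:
$R{\left(s \right)} = 3$ ($R{\left(s \right)} = 4 - 1 = 3$)
$M{\left(E,x \right)} = - \frac{1}{248}$
$X{\left(U,O \right)} = -3$ ($X{\left(U,O \right)} = \left(-1\right) 3 = -3$)
$n{\left(b,P \right)} = -1$ ($n{\left(b,P \right)} = 2 - 3 = -1$)
$\frac{n{\left(934,-1091 \right)}}{M{\left(2084,-286 \right)}} - \frac{475567}{700767} = - \frac{1}{- \frac{1}{248}} - \frac{475567}{700767} = \left(-1\right) \left(-248\right) - \frac{475567}{700767} = 248 - \frac{475567}{700767} = \frac{173314649}{700767}$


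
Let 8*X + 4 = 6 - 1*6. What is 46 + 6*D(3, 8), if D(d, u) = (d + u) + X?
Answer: 109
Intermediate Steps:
X = -½ (X = -½ + (6 - 1*6)/8 = -½ + (6 - 6)/8 = -½ + (⅛)*0 = -½ + 0 = -½ ≈ -0.50000)
D(d, u) = -½ + d + u (D(d, u) = (d + u) - ½ = -½ + d + u)
46 + 6*D(3, 8) = 46 + 6*(-½ + 3 + 8) = 46 + 6*(21/2) = 46 + 63 = 109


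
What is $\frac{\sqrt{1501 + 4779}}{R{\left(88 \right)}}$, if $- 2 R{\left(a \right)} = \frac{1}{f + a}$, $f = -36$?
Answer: $- 208 \sqrt{1570} \approx -8241.6$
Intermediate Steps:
$R{\left(a \right)} = - \frac{1}{2 \left(-36 + a\right)}$
$\frac{\sqrt{1501 + 4779}}{R{\left(88 \right)}} = \frac{\sqrt{1501 + 4779}}{\left(-1\right) \frac{1}{-72 + 2 \cdot 88}} = \frac{\sqrt{6280}}{\left(-1\right) \frac{1}{-72 + 176}} = \frac{2 \sqrt{1570}}{\left(-1\right) \frac{1}{104}} = \frac{2 \sqrt{1570}}{- \frac{1}{104}} = 2 \sqrt{1570} \left(-104\right) = - 208 \sqrt{1570}$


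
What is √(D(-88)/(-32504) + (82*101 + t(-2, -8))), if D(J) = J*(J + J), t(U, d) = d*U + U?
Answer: 6*√3803951246/4063 ≈ 91.080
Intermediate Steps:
t(U, d) = U + U*d (t(U, d) = U*d + U = U + U*d)
D(J) = 2*J² (D(J) = J*(2*J) = 2*J²)
√(D(-88)/(-32504) + (82*101 + t(-2, -8))) = √((2*(-88)²)/(-32504) + (82*101 - 2*(1 - 8))) = √((2*7744)*(-1/32504) + (8282 - 2*(-7))) = √(15488*(-1/32504) + (8282 + 14)) = √(-1936/4063 + 8296) = √(33704712/4063) = 6*√3803951246/4063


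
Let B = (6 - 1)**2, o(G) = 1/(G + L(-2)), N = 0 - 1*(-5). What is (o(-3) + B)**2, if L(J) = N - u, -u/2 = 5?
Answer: 90601/144 ≈ 629.17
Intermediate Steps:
u = -10 (u = -2*5 = -10)
N = 5 (N = 0 + 5 = 5)
L(J) = 15 (L(J) = 5 - 1*(-10) = 5 + 10 = 15)
o(G) = 1/(15 + G) (o(G) = 1/(G + 15) = 1/(15 + G))
B = 25 (B = 5**2 = 25)
(o(-3) + B)**2 = (1/(15 - 3) + 25)**2 = (1/12 + 25)**2 = (301/12)**2 = 90601/144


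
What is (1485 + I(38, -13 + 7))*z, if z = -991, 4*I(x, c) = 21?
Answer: -5907351/4 ≈ -1.4768e+6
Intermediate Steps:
I(x, c) = 21/4 (I(x, c) = (¼)*21 = 21/4)
(1485 + I(38, -13 + 7))*z = (1485 + 21/4)*(-991) = (5961/4)*(-991) = -5907351/4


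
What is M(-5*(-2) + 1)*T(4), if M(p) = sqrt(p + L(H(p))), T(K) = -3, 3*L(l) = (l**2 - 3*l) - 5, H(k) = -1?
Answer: -4*sqrt(6) ≈ -9.7980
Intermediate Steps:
L(l) = -5/3 - l + l**2/3 (L(l) = ((l**2 - 3*l) - 5)/3 = (-5 + l**2 - 3*l)/3 = -5/3 - l + l**2/3)
M(p) = sqrt(-1/3 + p) (M(p) = sqrt(p + (-5/3 - 1*(-1) + (1/3)*(-1)**2)) = sqrt(p + (-5/3 + 1 + (1/3)*1)) = sqrt(p + (-5/3 + 1 + 1/3)) = sqrt(p - 1/3) = sqrt(-1/3 + p))
M(-5*(-2) + 1)*T(4) = (sqrt(-3 + 9*(-5*(-2) + 1))/3)*(-3) = (sqrt(-3 + 9*(10 + 1))/3)*(-3) = (sqrt(-3 + 9*11)/3)*(-3) = (sqrt(-3 + 99)/3)*(-3) = (sqrt(96)/3)*(-3) = ((4*sqrt(6))/3)*(-3) = (4*sqrt(6)/3)*(-3) = -4*sqrt(6)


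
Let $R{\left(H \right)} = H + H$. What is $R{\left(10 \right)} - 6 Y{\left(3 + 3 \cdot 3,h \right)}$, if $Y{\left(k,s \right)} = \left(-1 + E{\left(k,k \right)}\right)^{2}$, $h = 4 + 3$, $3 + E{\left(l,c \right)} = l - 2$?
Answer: $-196$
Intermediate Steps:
$E{\left(l,c \right)} = -5 + l$ ($E{\left(l,c \right)} = -3 + \left(l - 2\right) = -3 + \left(-2 + l\right) = -5 + l$)
$h = 7$
$Y{\left(k,s \right)} = \left(-6 + k\right)^{2}$ ($Y{\left(k,s \right)} = \left(-1 + \left(-5 + k\right)\right)^{2} = \left(-6 + k\right)^{2}$)
$R{\left(H \right)} = 2 H$
$R{\left(10 \right)} - 6 Y{\left(3 + 3 \cdot 3,h \right)} = 2 \cdot 10 - 6 \left(-6 + \left(3 + 3 \cdot 3\right)\right)^{2} = 20 - 6 \left(-6 + \left(3 + 9\right)\right)^{2} = 20 - 6 \left(-6 + 12\right)^{2} = 20 - 6 \cdot 6^{2} = 20 - 216 = -196$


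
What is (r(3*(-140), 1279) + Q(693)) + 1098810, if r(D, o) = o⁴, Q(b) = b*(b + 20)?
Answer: 2675977370200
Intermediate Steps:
Q(b) = b*(20 + b)
(r(3*(-140), 1279) + Q(693)) + 1098810 = (1279⁴ + 693*(20 + 693)) + 1098810 = (2675975777281 + 693*713) + 1098810 = (2675975777281 + 494109) + 1098810 = 2675976271390 + 1098810 = 2675977370200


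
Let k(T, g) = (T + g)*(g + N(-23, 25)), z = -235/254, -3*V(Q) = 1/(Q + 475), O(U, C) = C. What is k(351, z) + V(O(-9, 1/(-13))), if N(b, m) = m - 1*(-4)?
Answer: 5872227324175/597482676 ≈ 9828.3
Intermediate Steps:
N(b, m) = 4 + m (N(b, m) = m + 4 = 4 + m)
V(Q) = -1/(3*(475 + Q)) (V(Q) = -1/(3*(Q + 475)) = -1/(3*(475 + Q)))
z = -235/254 (z = -235*1/254 = -235/254 ≈ -0.92520)
k(T, g) = (29 + g)*(T + g) (k(T, g) = (T + g)*(g + (4 + 25)) = (T + g)*(g + 29) = (T + g)*(29 + g) = (29 + g)*(T + g))
k(351, z) + V(O(-9, 1/(-13))) = ((-235/254)² + 29*351 + 29*(-235/254) + 351*(-235/254)) - 1/(1425 + 3/(-13)) = (55225/64516 + 10179 - 6815/254 - 82485/254) - 1/(1425 + 3*(-1/13)) = 634081389/64516 - 1/(1425 - 3/13) = 634081389/64516 - 1/18522/13 = 634081389/64516 - 1*13/18522 = 634081389/64516 - 13/18522 = 5872227324175/597482676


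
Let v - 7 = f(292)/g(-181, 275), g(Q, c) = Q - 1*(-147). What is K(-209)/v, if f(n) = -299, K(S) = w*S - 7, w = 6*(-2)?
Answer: 85034/537 ≈ 158.35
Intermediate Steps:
w = -12
g(Q, c) = 147 + Q (g(Q, c) = Q + 147 = 147 + Q)
K(S) = -7 - 12*S (K(S) = -12*S - 7 = -7 - 12*S)
v = 537/34 (v = 7 - 299/(147 - 181) = 7 - 299/(-34) = 7 - 299*(-1/34) = 7 + 299/34 = 537/34 ≈ 15.794)
K(-209)/v = (-7 - 12*(-209))/(537/34) = (-7 + 2508)*(34/537) = 2501*(34/537) = 85034/537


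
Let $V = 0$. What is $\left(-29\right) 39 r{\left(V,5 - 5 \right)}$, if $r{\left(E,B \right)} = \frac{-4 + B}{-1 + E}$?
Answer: $-4524$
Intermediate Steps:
$r{\left(E,B \right)} = \frac{-4 + B}{-1 + E}$
$\left(-29\right) 39 r{\left(V,5 - 5 \right)} = \left(-29\right) 39 \frac{-4 + \left(5 - 5\right)}{-1 + 0} = - 1131 \frac{-4 + \left(5 - 5\right)}{-1} = - 1131 \left(- (-4 + 0)\right) = - 1131 \left(\left(-1\right) \left(-4\right)\right) = \left(-1131\right) 4 = -4524$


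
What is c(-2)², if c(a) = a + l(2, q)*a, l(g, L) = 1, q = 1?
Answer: 16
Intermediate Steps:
c(a) = 2*a (c(a) = a + 1*a = a + a = 2*a)
c(-2)² = (2*(-2))² = (-4)² = 16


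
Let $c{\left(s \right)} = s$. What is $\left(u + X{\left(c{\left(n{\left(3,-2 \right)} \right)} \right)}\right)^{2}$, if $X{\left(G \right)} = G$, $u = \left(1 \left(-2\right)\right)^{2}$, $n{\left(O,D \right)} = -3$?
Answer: $1$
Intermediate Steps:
$u = 4$ ($u = \left(-2\right)^{2} = 4$)
$\left(u + X{\left(c{\left(n{\left(3,-2 \right)} \right)} \right)}\right)^{2} = \left(4 - 3\right)^{2} = 1^{2} = 1$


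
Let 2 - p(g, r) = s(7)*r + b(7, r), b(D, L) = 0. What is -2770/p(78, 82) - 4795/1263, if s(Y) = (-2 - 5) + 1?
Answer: -2933620/311961 ≈ -9.4038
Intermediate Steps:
s(Y) = -6 (s(Y) = -7 + 1 = -6)
p(g, r) = 2 + 6*r (p(g, r) = 2 - (-6*r + 0) = 2 - (-6)*r = 2 + 6*r)
-2770/p(78, 82) - 4795/1263 = -2770/(2 + 6*82) - 4795/1263 = -2770/(2 + 492) - 4795*1/1263 = -2770/494 - 4795/1263 = -2770*1/494 - 4795/1263 = -1385/247 - 4795/1263 = -2933620/311961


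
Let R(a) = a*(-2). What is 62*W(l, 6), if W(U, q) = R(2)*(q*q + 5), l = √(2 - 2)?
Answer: -10168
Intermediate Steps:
R(a) = -2*a
l = 0 (l = √0 = 0)
W(U, q) = -20 - 4*q² (W(U, q) = (-2*2)*(q*q + 5) = -4*(q² + 5) = -4*(5 + q²) = -20 - 4*q²)
62*W(l, 6) = 62*(-20 - 4*6²) = 62*(-20 - 4*36) = 62*(-20 - 144) = 62*(-164) = -10168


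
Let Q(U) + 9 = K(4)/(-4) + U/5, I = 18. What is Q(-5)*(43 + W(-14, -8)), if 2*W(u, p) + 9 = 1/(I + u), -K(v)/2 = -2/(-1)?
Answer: -2781/8 ≈ -347.63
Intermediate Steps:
K(v) = -4 (K(v) = -(-4)/(-1) = -(-4)*(-1) = -2*2 = -4)
Q(U) = -8 + U/5 (Q(U) = -9 + (-4/(-4) + U/5) = -9 + (-4*(-1/4) + U*(1/5)) = -9 + (1 + U/5) = -8 + U/5)
W(u, p) = -9/2 + 1/(2*(18 + u))
Q(-5)*(43 + W(-14, -8)) = (-8 + (1/5)*(-5))*(43 + (-161 - 9*(-14))/(2*(18 - 14))) = (-8 - 1)*(43 + (1/2)*(-161 + 126)/4) = -9*(43 + (1/2)*(1/4)*(-35)) = -9*(43 - 35/8) = -9*309/8 = -2781/8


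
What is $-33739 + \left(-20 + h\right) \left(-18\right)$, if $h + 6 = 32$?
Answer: $-33847$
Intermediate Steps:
$h = 26$ ($h = -6 + 32 = 26$)
$-33739 + \left(-20 + h\right) \left(-18\right) = -33739 + \left(-20 + 26\right) \left(-18\right) = -33739 + 6 \left(-18\right) = -33739 - 108 = -33847$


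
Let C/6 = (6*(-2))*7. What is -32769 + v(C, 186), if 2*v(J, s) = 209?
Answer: -65329/2 ≈ -32665.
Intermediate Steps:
C = -504 (C = 6*((6*(-2))*7) = 6*(-12*7) = 6*(-84) = -504)
v(J, s) = 209/2 (v(J, s) = (½)*209 = 209/2)
-32769 + v(C, 186) = -32769 + 209/2 = -65329/2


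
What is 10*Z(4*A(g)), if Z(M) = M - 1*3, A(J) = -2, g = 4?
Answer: -110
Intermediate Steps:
Z(M) = -3 + M (Z(M) = M - 3 = -3 + M)
10*Z(4*A(g)) = 10*(-3 + 4*(-2)) = 10*(-3 - 8) = 10*(-11) = -110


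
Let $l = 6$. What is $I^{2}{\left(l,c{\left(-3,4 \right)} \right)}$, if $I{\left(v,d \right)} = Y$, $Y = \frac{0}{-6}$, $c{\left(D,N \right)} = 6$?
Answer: $0$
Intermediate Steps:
$Y = 0$ ($Y = 0 \left(- \frac{1}{6}\right) = 0$)
$I{\left(v,d \right)} = 0$
$I^{2}{\left(l,c{\left(-3,4 \right)} \right)} = 0^{2} = 0$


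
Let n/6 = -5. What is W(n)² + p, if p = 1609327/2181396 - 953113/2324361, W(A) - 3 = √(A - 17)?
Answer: -21223536434781/563372420884 + 6*I*√47 ≈ -37.672 + 41.134*I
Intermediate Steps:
n = -30 (n = 6*(-5) = -30)
W(A) = 3 + √(-17 + A) (W(A) = 3 + √(A - 17) = 3 + √(-17 + A))
p = 184615558811/563372420884 (p = 1609327*(1/2181396) - 953113*1/2324361 = 1609327/2181396 - 953113/2324361 = 184615558811/563372420884 ≈ 0.32770)
W(n)² + p = (3 + √(-17 - 30))² + 184615558811/563372420884 = (3 + √(-47))² + 184615558811/563372420884 = (3 + I*√47)² + 184615558811/563372420884 = 184615558811/563372420884 + (3 + I*√47)²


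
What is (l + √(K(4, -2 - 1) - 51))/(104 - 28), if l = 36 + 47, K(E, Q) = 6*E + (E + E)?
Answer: 83/76 + I*√19/76 ≈ 1.0921 + 0.057354*I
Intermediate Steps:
K(E, Q) = 8*E (K(E, Q) = 6*E + 2*E = 8*E)
l = 83
(l + √(K(4, -2 - 1) - 51))/(104 - 28) = (83 + √(8*4 - 51))/(104 - 28) = (83 + √(32 - 51))/76 = (83 + √(-19))/76 = (83 + I*√19)/76 = 83/76 + I*√19/76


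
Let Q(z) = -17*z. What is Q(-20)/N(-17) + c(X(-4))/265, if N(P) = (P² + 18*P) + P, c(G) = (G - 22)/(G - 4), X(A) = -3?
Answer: -3705/371 ≈ -9.9865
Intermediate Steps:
c(G) = (-22 + G)/(-4 + G)
N(P) = P² + 19*P
Q(-20)/N(-17) + c(X(-4))/265 = (-17*(-20))/((-17*(19 - 17))) + ((-22 - 3)/(-4 - 3))/265 = 340/((-17*2)) + (-25/(-7))*(1/265) = 340/(-34) - ⅐*(-25)*(1/265) = 340*(-1/34) + (25/7)*(1/265) = -10 + 5/371 = -3705/371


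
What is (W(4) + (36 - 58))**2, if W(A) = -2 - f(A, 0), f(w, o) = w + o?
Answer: 784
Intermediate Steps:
f(w, o) = o + w
W(A) = -2 - A (W(A) = -2 - (0 + A) = -2 - A)
(W(4) + (36 - 58))**2 = ((-2 - 1*4) + (36 - 58))**2 = ((-2 - 4) - 22)**2 = (-6 - 22)**2 = (-28)**2 = 784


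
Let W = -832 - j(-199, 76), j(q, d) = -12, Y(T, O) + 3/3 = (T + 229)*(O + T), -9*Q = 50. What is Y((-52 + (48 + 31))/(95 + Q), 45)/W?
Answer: -6730907159/531380500 ≈ -12.667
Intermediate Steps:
Q = -50/9 (Q = -⅑*50 = -50/9 ≈ -5.5556)
Y(T, O) = -1 + (229 + T)*(O + T) (Y(T, O) = -1 + (T + 229)*(O + T) = -1 + (229 + T)*(O + T))
W = -820 (W = -832 - 1*(-12) = -832 + 12 = -820)
Y((-52 + (48 + 31))/(95 + Q), 45)/W = (-1 + ((-52 + (48 + 31))/(95 - 50/9))² + 229*45 + 229*((-52 + (48 + 31))/(95 - 50/9)) + 45*((-52 + (48 + 31))/(95 - 50/9)))/(-820) = (-1 + ((-52 + 79)/(805/9))² + 10305 + 229*((-52 + 79)/(805/9)) + 45*((-52 + 79)/(805/9)))*(-1/820) = (-1 + (27*(9/805))² + 10305 + 229*(27*(9/805)) + 45*(27*(9/805)))*(-1/820) = (-1 + (243/805)² + 10305 + 229*(243/805) + 45*(243/805))*(-1/820) = (-1 + 59049/648025 + 10305 + 55647/805 + 2187/161)*(-1/820) = (6730907159/648025)*(-1/820) = -6730907159/531380500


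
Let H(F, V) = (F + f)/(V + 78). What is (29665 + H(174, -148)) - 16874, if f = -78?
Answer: 447637/35 ≈ 12790.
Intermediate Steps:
H(F, V) = (-78 + F)/(78 + V) (H(F, V) = (F - 78)/(V + 78) = (-78 + F)/(78 + V))
(29665 + H(174, -148)) - 16874 = (29665 + (-78 + 174)/(78 - 148)) - 16874 = (29665 + 96/(-70)) - 16874 = (29665 - 1/70*96) - 16874 = (29665 - 48/35) - 16874 = 1038227/35 - 16874 = 447637/35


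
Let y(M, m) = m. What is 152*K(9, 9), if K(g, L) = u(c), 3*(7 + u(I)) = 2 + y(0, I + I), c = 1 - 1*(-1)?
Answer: -760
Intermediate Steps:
c = 2 (c = 1 + 1 = 2)
u(I) = -19/3 + 2*I/3 (u(I) = -7 + (2 + (I + I))/3 = -7 + (2 + 2*I)/3 = -7 + (⅔ + 2*I/3) = -19/3 + 2*I/3)
K(g, L) = -5 (K(g, L) = -19/3 + (⅔)*2 = -19/3 + 4/3 = -5)
152*K(9, 9) = 152*(-5) = -760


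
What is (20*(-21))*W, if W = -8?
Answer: 3360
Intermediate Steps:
(20*(-21))*W = (20*(-21))*(-8) = -420*(-8) = 3360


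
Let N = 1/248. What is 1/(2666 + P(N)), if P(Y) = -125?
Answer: 1/2541 ≈ 0.00039355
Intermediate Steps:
N = 1/248 ≈ 0.0040323
1/(2666 + P(N)) = 1/(2666 - 125) = 1/2541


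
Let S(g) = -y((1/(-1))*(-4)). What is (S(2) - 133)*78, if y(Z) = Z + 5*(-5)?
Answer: -8736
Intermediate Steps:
y(Z) = -25 + Z (y(Z) = Z - 25 = -25 + Z)
S(g) = 21 (S(g) = -(-25 + (1/(-1))*(-4)) = -(-25 + (1*(-1))*(-4)) = -(-25 - 1*(-4)) = -(-25 + 4) = -1*(-21) = 21)
(S(2) - 133)*78 = (21 - 133)*78 = -112*78 = -8736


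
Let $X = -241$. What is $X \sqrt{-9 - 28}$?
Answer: $- 241 i \sqrt{37} \approx - 1465.9 i$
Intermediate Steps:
$X \sqrt{-9 - 28} = - 241 \sqrt{-9 - 28} = - 241 \sqrt{-37} = - 241 i \sqrt{37}$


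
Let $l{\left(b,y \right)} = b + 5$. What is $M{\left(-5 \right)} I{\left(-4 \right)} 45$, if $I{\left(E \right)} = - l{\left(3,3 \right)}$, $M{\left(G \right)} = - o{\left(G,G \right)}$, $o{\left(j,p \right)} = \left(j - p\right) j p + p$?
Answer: $-1800$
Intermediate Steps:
$o{\left(j,p \right)} = p + j p \left(j - p\right)$ ($o{\left(j,p \right)} = j \left(j - p\right) p + p = j p \left(j - p\right) + p = p + j p \left(j - p\right)$)
$l{\left(b,y \right)} = 5 + b$
$M{\left(G \right)} = - G$ ($M{\left(G \right)} = - G \left(1 + G^{2} - G G\right) = - G \left(1 + G^{2} - G^{2}\right) = - G 1 = - G$)
$I{\left(E \right)} = -8$ ($I{\left(E \right)} = - (5 + 3) = \left(-1\right) 8 = -8$)
$M{\left(-5 \right)} I{\left(-4 \right)} 45 = \left(-1\right) \left(-5\right) \left(-8\right) 45 = 5 \left(-8\right) 45 = \left(-40\right) 45 = -1800$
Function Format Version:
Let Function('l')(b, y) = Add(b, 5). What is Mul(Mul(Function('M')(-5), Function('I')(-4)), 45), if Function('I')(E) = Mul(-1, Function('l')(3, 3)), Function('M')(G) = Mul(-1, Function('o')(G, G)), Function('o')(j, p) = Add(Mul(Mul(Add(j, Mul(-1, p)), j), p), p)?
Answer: -1800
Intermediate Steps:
Function('o')(j, p) = Add(p, Mul(j, p, Add(j, Mul(-1, p)))) (Function('o')(j, p) = Add(Mul(Mul(j, Add(j, Mul(-1, p))), p), p) = Add(Mul(j, p, Add(j, Mul(-1, p))), p) = Add(p, Mul(j, p, Add(j, Mul(-1, p)))))
Function('l')(b, y) = Add(5, b)
Function('M')(G) = Mul(-1, G) (Function('M')(G) = Mul(-1, Mul(G, Add(1, Pow(G, 2), Mul(-1, G, G)))) = Mul(-1, Mul(G, Add(1, Pow(G, 2), Mul(-1, Pow(G, 2))))) = Mul(-1, Mul(G, 1)) = Mul(-1, G))
Function('I')(E) = -8 (Function('I')(E) = Mul(-1, Add(5, 3)) = Mul(-1, 8) = -8)
Mul(Mul(Function('M')(-5), Function('I')(-4)), 45) = Mul(Mul(Mul(-1, -5), -8), 45) = Mul(Mul(5, -8), 45) = Mul(-40, 45) = -1800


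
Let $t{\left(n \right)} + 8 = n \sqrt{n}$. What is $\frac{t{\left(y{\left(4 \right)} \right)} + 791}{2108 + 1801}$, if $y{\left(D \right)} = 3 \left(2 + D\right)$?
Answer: $\frac{261}{1303} + \frac{18 \sqrt{2}}{1303} \approx 0.21984$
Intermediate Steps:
$y{\left(D \right)} = 6 + 3 D$
$t{\left(n \right)} = -8 + n^{\frac{3}{2}}$ ($t{\left(n \right)} = -8 + n \sqrt{n} = -8 + n^{\frac{3}{2}}$)
$\frac{t{\left(y{\left(4 \right)} \right)} + 791}{2108 + 1801} = \frac{\left(-8 + \left(6 + 3 \cdot 4\right)^{\frac{3}{2}}\right) + 791}{2108 + 1801} = \frac{\left(-8 + \left(6 + 12\right)^{\frac{3}{2}}\right) + 791}{3909} = \left(\left(-8 + 18^{\frac{3}{2}}\right) + 791\right) \frac{1}{3909} = \left(\left(-8 + 54 \sqrt{2}\right) + 791\right) \frac{1}{3909} = \left(783 + 54 \sqrt{2}\right) \frac{1}{3909} = \frac{261}{1303} + \frac{18 \sqrt{2}}{1303}$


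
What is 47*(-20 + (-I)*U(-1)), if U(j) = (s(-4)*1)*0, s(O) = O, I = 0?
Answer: -940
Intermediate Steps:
U(j) = 0 (U(j) = -4*1*0 = -4*0 = 0)
47*(-20 + (-I)*U(-1)) = 47*(-20 - 1*0*0) = 47*(-20 + 0*0) = 47*(-20 + 0) = 47*(-20) = -940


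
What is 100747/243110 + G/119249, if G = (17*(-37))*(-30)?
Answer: 16601464703/28990624390 ≈ 0.57265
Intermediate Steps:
G = 18870 (G = -629*(-30) = 18870)
100747/243110 + G/119249 = 100747/243110 + 18870/119249 = 16601464703/28990624390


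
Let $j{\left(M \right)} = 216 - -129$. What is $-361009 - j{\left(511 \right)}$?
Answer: $-361354$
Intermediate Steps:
$j{\left(M \right)} = 345$ ($j{\left(M \right)} = 216 + 129 = 345$)
$-361009 - j{\left(511 \right)} = -361009 - 345 = -361354$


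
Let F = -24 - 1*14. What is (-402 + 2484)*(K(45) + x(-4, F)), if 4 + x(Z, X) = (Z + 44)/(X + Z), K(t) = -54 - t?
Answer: -1515002/7 ≈ -2.1643e+5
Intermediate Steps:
F = -38 (F = -24 - 14 = -38)
x(Z, X) = -4 + (44 + Z)/(X + Z) (x(Z, X) = -4 + (Z + 44)/(X + Z) = -4 + (44 + Z)/(X + Z))
(-402 + 2484)*(K(45) + x(-4, F)) = (-402 + 2484)*((-54 - 1*45) + (44 - 4*(-38) - 3*(-4))/(-38 - 4)) = 2082*((-54 - 45) + (44 + 152 + 12)/(-42)) = 2082*(-99 - 1/42*208) = 2082*(-99 - 104/21) = 2082*(-2183/21) = -1515002/7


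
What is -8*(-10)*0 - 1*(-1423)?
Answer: 1423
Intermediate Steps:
-8*(-10)*0 - 1*(-1423) = 80*0 + 1423 = 0 + 1423 = 1423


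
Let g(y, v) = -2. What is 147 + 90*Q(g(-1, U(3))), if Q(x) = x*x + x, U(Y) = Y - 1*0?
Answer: 327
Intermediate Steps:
U(Y) = Y (U(Y) = Y + 0 = Y)
Q(x) = x + x**2 (Q(x) = x**2 + x = x + x**2)
147 + 90*Q(g(-1, U(3))) = 147 + 90*(-2*(1 - 2)) = 147 + 90*(-2*(-1)) = 147 + 90*2 = 147 + 180 = 327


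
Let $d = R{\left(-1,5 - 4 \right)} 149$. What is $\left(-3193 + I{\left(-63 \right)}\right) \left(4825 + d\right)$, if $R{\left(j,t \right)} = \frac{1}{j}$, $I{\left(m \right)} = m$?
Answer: $-15225056$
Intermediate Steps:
$d = -149$ ($d = \frac{1}{-1} \cdot 149 = \left(-1\right) 149 = -149$)
$\left(-3193 + I{\left(-63 \right)}\right) \left(4825 + d\right) = \left(-3193 - 63\right) \left(4825 - 149\right) = \left(-3256\right) 4676 = -15225056$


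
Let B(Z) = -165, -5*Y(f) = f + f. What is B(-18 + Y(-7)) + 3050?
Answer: 2885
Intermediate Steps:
Y(f) = -2*f/5 (Y(f) = -(f + f)/5 = -2*f/5)
B(-18 + Y(-7)) + 3050 = -165 + 3050 = 2885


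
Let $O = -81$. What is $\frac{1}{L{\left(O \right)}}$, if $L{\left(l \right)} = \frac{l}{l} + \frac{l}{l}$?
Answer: $\frac{1}{2} \approx 0.5$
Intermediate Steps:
$L{\left(l \right)} = 2$ ($L{\left(l \right)} = 1 + 1 = 2$)
$\frac{1}{L{\left(O \right)}} = \frac{1}{2}$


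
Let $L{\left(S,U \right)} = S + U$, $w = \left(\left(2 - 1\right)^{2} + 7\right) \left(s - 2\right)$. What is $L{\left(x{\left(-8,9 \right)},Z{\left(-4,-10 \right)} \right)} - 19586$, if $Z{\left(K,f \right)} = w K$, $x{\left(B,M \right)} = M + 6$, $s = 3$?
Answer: $-19603$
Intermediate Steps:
$w = 8$ ($w = \left(\left(2 - 1\right)^{2} + 7\right) \left(3 - 2\right) = \left(1^{2} + 7\right) 1 = \left(1 + 7\right) 1 = 8 \cdot 1 = 8$)
$x{\left(B,M \right)} = 6 + M$
$Z{\left(K,f \right)} = 8 K$
$L{\left(x{\left(-8,9 \right)},Z{\left(-4,-10 \right)} \right)} - 19586 = \left(\left(6 + 9\right) + 8 \left(-4\right)\right) - 19586 = \left(15 - 32\right) - 19586 = -17 - 19586 = -19603$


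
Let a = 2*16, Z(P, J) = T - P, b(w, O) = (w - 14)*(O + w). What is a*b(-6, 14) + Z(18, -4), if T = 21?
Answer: -5117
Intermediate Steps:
b(w, O) = (-14 + w)*(O + w)
Z(P, J) = 21 - P
a = 32
a*b(-6, 14) + Z(18, -4) = 32*((-6)² - 14*14 - 14*(-6) + 14*(-6)) + (21 - 1*18) = 32*(36 - 196 + 84 - 84) + (21 - 18) = 32*(-160) + 3 = -5120 + 3 = -5117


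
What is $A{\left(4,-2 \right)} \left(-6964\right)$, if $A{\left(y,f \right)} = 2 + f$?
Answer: $0$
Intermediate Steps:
$A{\left(4,-2 \right)} \left(-6964\right) = \left(2 - 2\right) \left(-6964\right) = 0 \left(-6964\right) = 0$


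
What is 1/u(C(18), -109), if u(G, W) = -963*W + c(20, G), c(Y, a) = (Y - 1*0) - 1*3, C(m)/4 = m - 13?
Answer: 1/104984 ≈ 9.5253e-6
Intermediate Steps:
C(m) = -52 + 4*m (C(m) = 4*(m - 13) = 4*(-13 + m) = -52 + 4*m)
c(Y, a) = -3 + Y (c(Y, a) = (Y + 0) - 3 = Y - 3 = -3 + Y)
u(G, W) = 17 - 963*W (u(G, W) = -963*W + (-3 + 20) = -963*W + 17 = 17 - 963*W)
1/u(C(18), -109) = 1/(17 - 963*(-109)) = 1/(17 + 104967) = 1/104984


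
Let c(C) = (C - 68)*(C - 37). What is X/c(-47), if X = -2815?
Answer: -563/1932 ≈ -0.29141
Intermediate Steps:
c(C) = (-68 + C)*(-37 + C)
X/c(-47) = -2815/(2516 + (-47)² - 105*(-47)) = -2815/(2516 + 2209 + 4935) = -2815/9660 = -2815*1/9660 = -563/1932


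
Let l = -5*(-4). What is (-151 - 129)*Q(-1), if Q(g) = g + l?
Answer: -5320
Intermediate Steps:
l = 20
Q(g) = 20 + g (Q(g) = g + 20 = 20 + g)
(-151 - 129)*Q(-1) = (-151 - 129)*(20 - 1) = -280*19 = -5320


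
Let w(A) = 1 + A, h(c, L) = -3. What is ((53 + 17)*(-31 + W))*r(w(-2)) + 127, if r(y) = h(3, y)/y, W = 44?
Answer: 2857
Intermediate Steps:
r(y) = -3/y
((53 + 17)*(-31 + W))*r(w(-2)) + 127 = ((53 + 17)*(-31 + 44))*(-3/(1 - 2)) + 127 = (70*13)*(-3/(-1)) + 127 = 910*(-3*(-1)) + 127 = 910*3 + 127 = 2730 + 127 = 2857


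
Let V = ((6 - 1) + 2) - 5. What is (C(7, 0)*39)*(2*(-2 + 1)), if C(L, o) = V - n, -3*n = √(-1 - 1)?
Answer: -156 - 26*I*√2 ≈ -156.0 - 36.77*I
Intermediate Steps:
n = -I*√2/3 (n = -√(-1 - 1)/3 = -I*√2/3 ≈ -0.4714*I)
V = 2 (V = (5 + 2) - 5 = 7 - 5 = 2)
C(L, o) = 2 + I*√2/3 (C(L, o) = 2 - (-1)*I*√2/3 = 2 + I*√2/3)
(C(7, 0)*39)*(2*(-2 + 1)) = ((2 + I*√2/3)*39)*(2*(-2 + 1)) = (78 + 13*I*√2)*(2*(-1)) = (78 + 13*I*√2)*(-2) = -156 - 26*I*√2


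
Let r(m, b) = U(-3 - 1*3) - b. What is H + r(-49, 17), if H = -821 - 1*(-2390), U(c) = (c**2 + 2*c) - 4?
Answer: 1572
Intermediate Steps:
U(c) = -4 + c**2 + 2*c
r(m, b) = 20 - b (r(m, b) = (-4 + (-3 - 1*3)**2 + 2*(-3 - 1*3)) - b = (-4 + (-3 - 3)**2 + 2*(-3 - 3)) - b = (-4 + (-6)**2 + 2*(-6)) - b = (-4 + 36 - 12) - b = 20 - b)
H = 1569 (H = -821 + 2390 = 1569)
H + r(-49, 17) = 1569 + (20 - 1*17) = 1569 + (20 - 17) = 1569 + 3 = 1572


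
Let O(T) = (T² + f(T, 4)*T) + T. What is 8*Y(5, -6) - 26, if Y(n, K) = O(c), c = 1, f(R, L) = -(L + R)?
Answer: -50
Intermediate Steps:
f(R, L) = -L - R
O(T) = T + T² + T*(-4 - T) (O(T) = (T² + (-1*4 - T)*T) + T = (T² + (-4 - T)*T) + T = (T² + T*(-4 - T)) + T = T + T² + T*(-4 - T))
Y(n, K) = -3 (Y(n, K) = -3*1 = -3)
8*Y(5, -6) - 26 = 8*(-3) - 26 = -24 - 26 = -50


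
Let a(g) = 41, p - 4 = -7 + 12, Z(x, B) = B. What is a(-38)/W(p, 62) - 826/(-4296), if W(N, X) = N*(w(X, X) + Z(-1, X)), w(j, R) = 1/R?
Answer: 6584027/24777180 ≈ 0.26573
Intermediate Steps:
p = 9 (p = 4 + (-7 + 12) = 4 + 5 = 9)
W(N, X) = N*(X + 1/X) (W(N, X) = N*(1/X + X) = N*(X + 1/X))
a(-38)/W(p, 62) - 826/(-4296) = 41/(9*62 + 9/62) - 826/(-4296) = 41/(558 + 9*(1/62)) - 826*(-1/4296) = 41/(558 + 9/62) + 413/2148 = 41/(34605/62) + 413/2148 = 41*(62/34605) + 413/2148 = 2542/34605 + 413/2148 = 6584027/24777180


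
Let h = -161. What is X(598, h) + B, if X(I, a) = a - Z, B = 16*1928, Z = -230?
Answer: 30917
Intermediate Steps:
B = 30848
X(I, a) = 230 + a (X(I, a) = a - 1*(-230) = a + 230 = 230 + a)
X(598, h) + B = (230 - 161) + 30848 = 69 + 30848 = 30917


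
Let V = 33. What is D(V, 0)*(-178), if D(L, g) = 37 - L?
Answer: -712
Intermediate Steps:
D(V, 0)*(-178) = (37 - 1*33)*(-178) = (37 - 33)*(-178) = 4*(-178) = -712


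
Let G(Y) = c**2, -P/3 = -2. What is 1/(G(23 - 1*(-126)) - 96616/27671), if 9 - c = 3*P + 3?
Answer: 27671/3888008 ≈ 0.0071170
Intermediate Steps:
P = 6 (P = -3*(-2) = 6)
c = -12 (c = 9 - (3*6 + 3) = 9 - (18 + 3) = 9 - 1*21 = 9 - 21 = -12)
G(Y) = 144 (G(Y) = (-12)**2 = 144)
1/(G(23 - 1*(-126)) - 96616/27671) = 1/(144 - 96616/27671) = 1/(3888008/27671) = 27671/3888008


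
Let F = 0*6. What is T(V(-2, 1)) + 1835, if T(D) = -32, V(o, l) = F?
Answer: 1803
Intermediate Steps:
F = 0
V(o, l) = 0
T(V(-2, 1)) + 1835 = -32 + 1835 = 1803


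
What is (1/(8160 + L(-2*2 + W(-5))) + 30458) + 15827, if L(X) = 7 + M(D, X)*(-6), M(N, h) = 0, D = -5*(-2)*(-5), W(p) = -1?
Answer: 378009596/8167 ≈ 46285.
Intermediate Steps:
D = -50 (D = 10*(-5) = -50)
L(X) = 7 (L(X) = 7 + 0*(-6) = 7 + 0 = 7)
(1/(8160 + L(-2*2 + W(-5))) + 30458) + 15827 = (1/(8160 + 7) + 30458) + 15827 = (1/8167 + 30458) + 15827 = 248750487/8167 + 15827 = 378009596/8167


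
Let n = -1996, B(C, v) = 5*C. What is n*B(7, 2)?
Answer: -69860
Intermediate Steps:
n*B(7, 2) = -9980*7 = -1996*35 = -69860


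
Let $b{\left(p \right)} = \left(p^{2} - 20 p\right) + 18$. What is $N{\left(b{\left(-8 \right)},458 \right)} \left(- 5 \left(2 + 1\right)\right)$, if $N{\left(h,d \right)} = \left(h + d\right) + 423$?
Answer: $-16845$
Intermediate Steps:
$b{\left(p \right)} = 18 + p^{2} - 20 p$
$N{\left(h,d \right)} = 423 + d + h$ ($N{\left(h,d \right)} = \left(d + h\right) + 423 = 423 + d + h$)
$N{\left(b{\left(-8 \right)},458 \right)} \left(- 5 \left(2 + 1\right)\right) = \left(423 + 458 + \left(18 + \left(-8\right)^{2} - -160\right)\right) \left(- 5 \left(2 + 1\right)\right) = \left(423 + 458 + \left(18 + 64 + 160\right)\right) \left(\left(-5\right) 3\right) = \left(423 + 458 + 242\right) \left(-15\right) = 1123 \left(-15\right) = -16845$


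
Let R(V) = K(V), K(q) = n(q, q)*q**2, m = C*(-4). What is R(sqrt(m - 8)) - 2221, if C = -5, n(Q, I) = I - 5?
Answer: -2281 + 24*sqrt(3) ≈ -2239.4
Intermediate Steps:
n(Q, I) = -5 + I
m = 20 (m = -5*(-4) = 20)
K(q) = q**2*(-5 + q) (K(q) = (-5 + q)*q**2 = q**2*(-5 + q))
R(V) = V**2*(-5 + V)
R(sqrt(m - 8)) - 2221 = (sqrt(20 - 8))**2*(-5 + sqrt(20 - 8)) - 2221 = (sqrt(12))**2*(-5 + sqrt(12)) - 2221 = (2*sqrt(3))**2*(-5 + 2*sqrt(3)) - 2221 = 12*(-5 + 2*sqrt(3)) - 2221 = (-60 + 24*sqrt(3)) - 2221 = -2281 + 24*sqrt(3)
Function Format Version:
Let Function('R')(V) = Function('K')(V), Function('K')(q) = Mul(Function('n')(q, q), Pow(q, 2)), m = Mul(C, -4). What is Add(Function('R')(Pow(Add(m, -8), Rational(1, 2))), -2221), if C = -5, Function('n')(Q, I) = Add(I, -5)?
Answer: Add(-2281, Mul(24, Pow(3, Rational(1, 2)))) ≈ -2239.4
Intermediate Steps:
Function('n')(Q, I) = Add(-5, I)
m = 20 (m = Mul(-5, -4) = 20)
Function('K')(q) = Mul(Pow(q, 2), Add(-5, q)) (Function('K')(q) = Mul(Add(-5, q), Pow(q, 2)) = Mul(Pow(q, 2), Add(-5, q)))
Function('R')(V) = Mul(Pow(V, 2), Add(-5, V))
Add(Function('R')(Pow(Add(m, -8), Rational(1, 2))), -2221) = Add(Mul(Pow(Pow(Add(20, -8), Rational(1, 2)), 2), Add(-5, Pow(Add(20, -8), Rational(1, 2)))), -2221) = Add(Mul(Pow(Pow(12, Rational(1, 2)), 2), Add(-5, Pow(12, Rational(1, 2)))), -2221) = Add(Mul(Pow(Mul(2, Pow(3, Rational(1, 2))), 2), Add(-5, Mul(2, Pow(3, Rational(1, 2))))), -2221) = Add(Mul(12, Add(-5, Mul(2, Pow(3, Rational(1, 2))))), -2221) = Add(Add(-60, Mul(24, Pow(3, Rational(1, 2)))), -2221) = Add(-2281, Mul(24, Pow(3, Rational(1, 2))))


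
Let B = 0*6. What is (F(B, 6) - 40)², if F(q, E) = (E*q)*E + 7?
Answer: 1089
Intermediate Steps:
B = 0
F(q, E) = 7 + q*E² (F(q, E) = q*E² + 7 = 7 + q*E²)
(F(B, 6) - 40)² = ((7 + 0*6²) - 40)² = ((7 + 0*36) - 40)² = ((7 + 0) - 40)² = (7 - 40)² = (-33)² = 1089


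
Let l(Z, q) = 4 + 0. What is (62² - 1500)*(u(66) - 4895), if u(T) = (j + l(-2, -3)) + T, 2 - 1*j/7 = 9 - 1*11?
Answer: -11244168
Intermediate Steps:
l(Z, q) = 4
j = 28 (j = 14 - 7*(9 - 1*11) = 14 - 7*(9 - 11) = 14 - 7*(-2) = 14 + 14 = 28)
u(T) = 32 + T (u(T) = (28 + 4) + T = 32 + T)
(62² - 1500)*(u(66) - 4895) = (62² - 1500)*((32 + 66) - 4895) = (3844 - 1500)*(98 - 4895) = 2344*(-4797) = -11244168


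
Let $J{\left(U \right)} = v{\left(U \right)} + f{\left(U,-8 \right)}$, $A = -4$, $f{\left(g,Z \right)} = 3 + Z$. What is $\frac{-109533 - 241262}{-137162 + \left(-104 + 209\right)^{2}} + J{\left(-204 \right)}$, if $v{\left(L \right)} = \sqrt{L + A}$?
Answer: $- \frac{279890}{126137} + 4 i \sqrt{13} \approx -2.2189 + 14.422 i$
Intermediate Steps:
$v{\left(L \right)} = \sqrt{-4 + L}$ ($v{\left(L \right)} = \sqrt{L - 4} = \sqrt{-4 + L}$)
$J{\left(U \right)} = -5 + \sqrt{-4 + U}$ ($J{\left(U \right)} = \sqrt{-4 + U} + \left(3 - 8\right) = \sqrt{-4 + U} - 5 = -5 + \sqrt{-4 + U}$)
$\frac{-109533 - 241262}{-137162 + \left(-104 + 209\right)^{2}} + J{\left(-204 \right)} = \frac{-109533 - 241262}{-137162 + \left(-104 + 209\right)^{2}} - \left(5 - \sqrt{-4 - 204}\right) = - \frac{350795}{-137162 + 105^{2}} - \left(5 - \sqrt{-208}\right) = - \frac{350795}{-137162 + 11025} - \left(5 - 4 i \sqrt{13}\right) = - \frac{350795}{-126137} - \left(5 - 4 i \sqrt{13}\right) = \left(-350795\right) \left(- \frac{1}{126137}\right) - \left(5 - 4 i \sqrt{13}\right) = \frac{350795}{126137} - \left(5 - 4 i \sqrt{13}\right) = - \frac{279890}{126137} + 4 i \sqrt{13}$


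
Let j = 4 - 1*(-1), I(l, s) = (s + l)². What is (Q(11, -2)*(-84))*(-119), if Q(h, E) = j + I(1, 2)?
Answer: 139944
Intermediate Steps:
I(l, s) = (l + s)²
j = 5 (j = 4 + 1 = 5)
Q(h, E) = 14 (Q(h, E) = 5 + (1 + 2)² = 5 + 3² = 5 + 9 = 14)
(Q(11, -2)*(-84))*(-119) = (14*(-84))*(-119) = -1176*(-119) = 139944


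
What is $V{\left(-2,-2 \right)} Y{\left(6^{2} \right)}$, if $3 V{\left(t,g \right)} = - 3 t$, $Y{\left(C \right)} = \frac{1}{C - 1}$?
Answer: $\frac{2}{35} \approx 0.057143$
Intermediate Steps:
$Y{\left(C \right)} = \frac{1}{-1 + C}$
$V{\left(t,g \right)} = - t$ ($V{\left(t,g \right)} = \frac{\left(-3\right) t}{3} = - t$)
$V{\left(-2,-2 \right)} Y{\left(6^{2} \right)} = \frac{\left(-1\right) \left(-2\right)}{-1 + 6^{2}} = \frac{2}{-1 + 36} = \frac{2}{35}$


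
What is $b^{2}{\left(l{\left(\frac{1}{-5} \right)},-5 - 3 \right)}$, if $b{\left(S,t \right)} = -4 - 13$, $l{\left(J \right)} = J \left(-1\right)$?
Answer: $289$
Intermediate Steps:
$l{\left(J \right)} = - J$
$b{\left(S,t \right)} = -17$ ($b{\left(S,t \right)} = -4 - 13 = -17$)
$b^{2}{\left(l{\left(\frac{1}{-5} \right)},-5 - 3 \right)} = \left(-17\right)^{2} = 289$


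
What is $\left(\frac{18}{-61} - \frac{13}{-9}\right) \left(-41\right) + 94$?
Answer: $\frac{25735}{549} \approx 46.876$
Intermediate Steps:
$\left(\frac{18}{-61} - \frac{13}{-9}\right) \left(-41\right) + 94 = \left(18 \left(- \frac{1}{61}\right) - - \frac{13}{9}\right) \left(-41\right) + 94 = \left(- \frac{18}{61} + \frac{13}{9}\right) \left(-41\right) + 94 = \frac{631}{549} \left(-41\right) + 94 = - \frac{25871}{549} + 94 = \frac{25735}{549}$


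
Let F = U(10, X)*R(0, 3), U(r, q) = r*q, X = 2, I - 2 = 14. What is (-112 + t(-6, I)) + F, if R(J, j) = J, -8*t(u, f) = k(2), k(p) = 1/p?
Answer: -1793/16 ≈ -112.06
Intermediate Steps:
I = 16 (I = 2 + 14 = 16)
k(p) = 1/p
t(u, f) = -1/16 (t(u, f) = -1/8/2 = -1/8*1/2 = -1/16)
U(r, q) = q*r
F = 0 (F = (2*10)*0 = 20*0 = 0)
(-112 + t(-6, I)) + F = (-112 - 1/16) + 0 = -1793/16 + 0 = -1793/16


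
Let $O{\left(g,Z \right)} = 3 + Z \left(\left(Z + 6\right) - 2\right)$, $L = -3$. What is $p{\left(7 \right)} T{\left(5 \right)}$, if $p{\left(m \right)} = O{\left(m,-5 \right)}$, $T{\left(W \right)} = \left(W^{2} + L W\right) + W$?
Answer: $120$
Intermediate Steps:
$O{\left(g,Z \right)} = 3 + Z \left(4 + Z\right)$ ($O{\left(g,Z \right)} = 3 + Z \left(\left(6 + Z\right) - 2\right) = 3 + Z \left(4 + Z\right)$)
$T{\left(W \right)} = W^{2} - 2 W$ ($T{\left(W \right)} = \left(W^{2} - 3 W\right) + W = W^{2} - 2 W$)
$p{\left(m \right)} = 8$ ($p{\left(m \right)} = 3 + \left(-5\right)^{2} + 4 \left(-5\right) = 3 + 25 - 20 = 8$)
$p{\left(7 \right)} T{\left(5 \right)} = 8 \cdot 5 \left(-2 + 5\right) = 8 \cdot 5 \cdot 3 = 8 \cdot 15 = 120$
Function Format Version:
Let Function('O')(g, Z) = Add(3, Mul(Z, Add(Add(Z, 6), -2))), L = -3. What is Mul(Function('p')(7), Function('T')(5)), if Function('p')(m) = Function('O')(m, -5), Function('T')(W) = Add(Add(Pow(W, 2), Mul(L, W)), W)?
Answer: 120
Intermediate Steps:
Function('O')(g, Z) = Add(3, Mul(Z, Add(4, Z))) (Function('O')(g, Z) = Add(3, Mul(Z, Add(Add(6, Z), -2))) = Add(3, Mul(Z, Add(4, Z))))
Function('T')(W) = Add(Pow(W, 2), Mul(-2, W)) (Function('T')(W) = Add(Add(Pow(W, 2), Mul(-3, W)), W) = Add(Pow(W, 2), Mul(-2, W)))
Function('p')(m) = 8 (Function('p')(m) = Add(3, Pow(-5, 2), Mul(4, -5)) = Add(3, 25, -20) = 8)
Mul(Function('p')(7), Function('T')(5)) = Mul(8, Mul(5, Add(-2, 5))) = Mul(8, Mul(5, 3)) = Mul(8, 15) = 120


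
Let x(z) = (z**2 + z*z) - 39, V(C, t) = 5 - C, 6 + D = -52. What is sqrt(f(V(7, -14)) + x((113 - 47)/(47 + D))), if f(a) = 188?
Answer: sqrt(221) ≈ 14.866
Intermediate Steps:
D = -58 (D = -6 - 52 = -58)
x(z) = -39 + 2*z**2 (x(z) = (z**2 + z**2) - 39 = 2*z**2 - 39 = -39 + 2*z**2)
sqrt(f(V(7, -14)) + x((113 - 47)/(47 + D))) = sqrt(188 + (-39 + 2*((113 - 47)/(47 - 58))**2)) = sqrt(188 + (-39 + 2*(66/(-11))**2)) = sqrt(188 + (-39 + 2*(66*(-1/11))**2)) = sqrt(188 + (-39 + 2*(-6)**2)) = sqrt(188 + (-39 + 2*36)) = sqrt(188 + (-39 + 72)) = sqrt(188 + 33) = sqrt(221)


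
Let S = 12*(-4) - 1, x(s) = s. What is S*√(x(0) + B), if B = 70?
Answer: -49*√70 ≈ -409.96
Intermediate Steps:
S = -49 (S = -48 - 1 = -49)
S*√(x(0) + B) = -49*√(0 + 70) = -49*√70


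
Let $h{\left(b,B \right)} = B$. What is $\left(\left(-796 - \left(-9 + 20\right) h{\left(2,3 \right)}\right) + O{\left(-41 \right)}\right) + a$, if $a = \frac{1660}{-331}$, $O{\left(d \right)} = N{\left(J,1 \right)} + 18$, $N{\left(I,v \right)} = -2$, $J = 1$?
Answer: $- \frac{270763}{331} \approx -818.01$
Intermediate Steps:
$O{\left(d \right)} = 16$ ($O{\left(d \right)} = -2 + 18 = 16$)
$a = - \frac{1660}{331}$ ($a = 1660 \left(- \frac{1}{331}\right) = - \frac{1660}{331} \approx -5.0151$)
$\left(\left(-796 - \left(-9 + 20\right) h{\left(2,3 \right)}\right) + O{\left(-41 \right)}\right) + a = \left(\left(-796 - \left(-9 + 20\right) 3\right) + 16\right) - \frac{1660}{331} = \left(\left(-796 - 11 \cdot 3\right) + 16\right) - \frac{1660}{331} = \left(\left(-796 - 33\right) + 16\right) - \frac{1660}{331} = \left(-829 + 16\right) - \frac{1660}{331} = -813 - \frac{1660}{331} = - \frac{270763}{331}$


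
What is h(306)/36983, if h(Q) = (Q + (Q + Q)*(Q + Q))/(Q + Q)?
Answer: 1225/73966 ≈ 0.016562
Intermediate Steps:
h(Q) = (Q + 4*Q²)/(2*Q) (h(Q) = (Q + (2*Q)*(2*Q))/((2*Q)) = (Q + 4*Q²)*(1/(2*Q)) = (Q + 4*Q²)/(2*Q))
h(306)/36983 = (½ + 2*306)/36983 = (½ + 612)*(1/36983) = (1225/2)*(1/36983) = 1225/73966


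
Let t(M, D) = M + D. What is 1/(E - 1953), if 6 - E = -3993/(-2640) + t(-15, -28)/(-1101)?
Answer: -88080/171628421 ≈ -0.00051320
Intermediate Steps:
t(M, D) = D + M
E = 391819/88080 (E = 6 - (-3993/(-2640) + (-28 - 15)/(-1101)) = 6 - (-3993*(-1/2640) - 43*(-1/1101)) = 6 - (121/80 + 43/1101) = 6 - 1*136661/88080 = 6 - 136661/88080 = 391819/88080 ≈ 4.4484)
1/(E - 1953) = 1/(391819/88080 - 1953) = 1/(-171628421/88080) = -88080/171628421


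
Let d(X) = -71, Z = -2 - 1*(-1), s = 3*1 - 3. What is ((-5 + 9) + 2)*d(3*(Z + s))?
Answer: -426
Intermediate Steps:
s = 0 (s = 3 - 3 = 0)
Z = -1 (Z = -2 + 1 = -1)
((-5 + 9) + 2)*d(3*(Z + s)) = ((-5 + 9) + 2)*(-71) = (4 + 2)*(-71) = 6*(-71) = -426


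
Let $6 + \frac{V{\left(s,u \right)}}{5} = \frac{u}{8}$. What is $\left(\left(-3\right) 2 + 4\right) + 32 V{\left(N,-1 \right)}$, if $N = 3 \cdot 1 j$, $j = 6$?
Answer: $-982$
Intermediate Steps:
$N = 18$ ($N = 3 \cdot 1 \cdot 6 = 3 \cdot 6 = 18$)
$V{\left(s,u \right)} = -30 + \frac{5 u}{8}$ ($V{\left(s,u \right)} = -30 + 5 \frac{u}{8} = -30 + \frac{5 u}{8}$)
$\left(\left(-3\right) 2 + 4\right) + 32 V{\left(N,-1 \right)} = \left(\left(-3\right) 2 + 4\right) + 32 \left(-30 + \frac{5}{8} \left(-1\right)\right) = \left(-6 + 4\right) + 32 \left(-30 - \frac{5}{8}\right) = -2 + 32 \left(- \frac{245}{8}\right) = -2 - 980 = -982$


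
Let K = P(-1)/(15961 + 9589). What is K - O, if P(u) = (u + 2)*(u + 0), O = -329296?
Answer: 8413512799/25550 ≈ 3.2930e+5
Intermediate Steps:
P(u) = u*(2 + u) (P(u) = (2 + u)*u = u*(2 + u))
K = -1/25550 (K = (-(2 - 1))/(15961 + 9589) = -1*1/25550 = -1/25550 ≈ -3.9139e-5)
K - O = -1/25550 - 1*(-329296) = -1/25550 + 329296 = 8413512799/25550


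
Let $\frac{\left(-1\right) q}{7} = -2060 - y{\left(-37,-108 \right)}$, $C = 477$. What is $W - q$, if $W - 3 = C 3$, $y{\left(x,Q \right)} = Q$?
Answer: $-12230$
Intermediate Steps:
$W = 1434$ ($W = 3 + 477 \cdot 3 = 3 + 1431 = 1434$)
$q = 13664$ ($q = - 7 \left(-2060 - -108\right) = - 7 \left(-2060 + 108\right) = \left(-7\right) \left(-1952\right) = 13664$)
$W - q = 1434 - 13664 = -12230$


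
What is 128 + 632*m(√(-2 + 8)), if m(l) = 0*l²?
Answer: 128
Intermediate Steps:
m(l) = 0
128 + 632*m(√(-2 + 8)) = 128 + 632*0 = 128 + 0 = 128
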